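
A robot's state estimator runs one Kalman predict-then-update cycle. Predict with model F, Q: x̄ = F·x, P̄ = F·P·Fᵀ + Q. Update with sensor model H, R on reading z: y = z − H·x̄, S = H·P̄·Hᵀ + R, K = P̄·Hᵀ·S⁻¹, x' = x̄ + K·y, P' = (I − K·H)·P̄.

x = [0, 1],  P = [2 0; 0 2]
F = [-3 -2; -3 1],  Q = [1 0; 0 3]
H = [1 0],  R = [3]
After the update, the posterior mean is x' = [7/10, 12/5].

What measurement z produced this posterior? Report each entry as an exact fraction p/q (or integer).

z = [1]

x̄ = F·x = [-2, 1]
P̄ = F·P·Fᵀ + Q = [27 14; 14 23]
S = H·P̄·Hᵀ + R = [30]
K = P̄·Hᵀ·S⁻¹ = [9/10; 7/15]
x' − x̄ = [27/10, 7/5] = K·y
y = (KᵀK)⁻¹·Kᵀ·(x' − x̄) = [3]
z = y + H·x̄ = [3] + [-2] = [1]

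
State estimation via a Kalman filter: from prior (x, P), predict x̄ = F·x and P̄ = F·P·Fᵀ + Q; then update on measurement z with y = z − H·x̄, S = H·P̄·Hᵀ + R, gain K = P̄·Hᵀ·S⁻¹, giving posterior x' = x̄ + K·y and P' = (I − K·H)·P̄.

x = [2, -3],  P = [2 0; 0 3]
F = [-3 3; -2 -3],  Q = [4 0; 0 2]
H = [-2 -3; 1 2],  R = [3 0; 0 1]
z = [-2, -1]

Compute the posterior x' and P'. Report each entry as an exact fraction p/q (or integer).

x' = [800/2351, -452/2351]
P' = [33495/2351 -19101/2351; -19101/2351 11227/2351]

x̄ = F·x = [-15, 5]
P̄ = F·P·Fᵀ + Q = [49 -15; -15 37]
y = z − H·x̄ = [-17, 4]
S = H·P̄·Hᵀ + R = [352 -215; -215 138]
K = P̄·Hᵀ·S⁻¹ = [-3229/2351 -4707/2351; 1507/2351 3353/2351]
x' = x̄ + K·y = [800/2351, -452/2351]
P' = (I − K·H)·P̄ = [33495/2351 -19101/2351; -19101/2351 11227/2351]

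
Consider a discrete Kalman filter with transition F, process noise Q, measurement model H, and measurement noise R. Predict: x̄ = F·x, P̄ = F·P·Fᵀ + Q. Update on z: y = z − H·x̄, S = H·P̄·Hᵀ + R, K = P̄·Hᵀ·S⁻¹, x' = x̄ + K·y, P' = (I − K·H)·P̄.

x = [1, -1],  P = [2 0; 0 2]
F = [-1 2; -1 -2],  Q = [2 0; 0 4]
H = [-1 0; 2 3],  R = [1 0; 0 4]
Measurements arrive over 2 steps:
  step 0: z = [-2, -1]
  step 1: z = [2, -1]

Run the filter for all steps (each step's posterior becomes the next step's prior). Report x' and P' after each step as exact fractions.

step 0: x̄ = F·x = [-3, 1]
step 0: P̄ = F·P·Fᵀ + Q = [12 -6; -6 14]
step 0: y = z − H·x̄ = [-5, 2]
step 0: S = H·P̄·Hᵀ + R = [13 -6; -6 106]
step 0: K = P̄·Hᵀ·S⁻¹ = [-618/671 3/671; 408/671 213/671]
step 0: x' = x̄ + K·y = [1083/671, -943/671]
step 0: P' = (I − K·H)·P̄ = [618/671 -408/671; -408/671 556/671]
step 1: x̄ = F·x = [-2969/671, 73/61]
step 1: P̄ = F·P·Fᵀ + Q = [5816/671 -146/61; -146/61 354/61]
step 1: y = z − H·x̄ = [-1627/671, 2858/671]
step 1: S = H·P̄·Hᵀ + R = [6487/671 -6814/671; -6814/671 41722/671]
step 1: K = P̄·Hᵀ·S⁻¹ = [-146218/167079 3407/167079; 92936/167079 49097/167079]
step 1: x' = x̄ + K·y = [-370229/167079, 183721/167079]
step 1: P' = (I − K·H)·P̄ = [146218/167079 -92936/167079; -92936/167079 127420/167079]

step 0: x' = [1083/671, -943/671], P' = [618/671 -408/671; -408/671 556/671]
step 1: x' = [-370229/167079, 183721/167079], P' = [146218/167079 -92936/167079; -92936/167079 127420/167079]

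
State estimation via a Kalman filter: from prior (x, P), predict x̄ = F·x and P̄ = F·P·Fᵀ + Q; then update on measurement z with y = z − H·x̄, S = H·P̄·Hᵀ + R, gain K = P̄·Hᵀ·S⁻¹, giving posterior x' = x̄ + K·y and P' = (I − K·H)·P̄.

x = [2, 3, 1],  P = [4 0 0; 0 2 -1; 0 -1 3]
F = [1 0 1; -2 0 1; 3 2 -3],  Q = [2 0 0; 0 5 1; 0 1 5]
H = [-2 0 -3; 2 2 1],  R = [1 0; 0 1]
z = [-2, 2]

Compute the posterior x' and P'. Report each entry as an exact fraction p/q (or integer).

x' = [1089/697, -231/697, -15/41]
P' = [249399/34153 -163409/34153 -9775/2009; -163409/34153 116296/34153 6294/2009; -9775/2009 6294/2009 6736/2009]

x̄ = F·x = [3, -3, 9]
P̄ = F·P·Fᵀ + Q = [9 -5 1; -5 24 -34; 1 -34 88]
y = z − H·x̄ = [31, -7]
S = H·P̄·Hᵀ + R = [841 -84; -84 49]
K = P̄·Hᵀ·S⁻¹ = [-39/4879 5805/34153; 832/4879 12772/34153; -94/287 -226/2009]
x' = x̄ + K·y = [1089/697, -231/697, -15/41]
P' = (I − K·H)·P̄ = [249399/34153 -163409/34153 -9775/2009; -163409/34153 116296/34153 6294/2009; -9775/2009 6294/2009 6736/2009]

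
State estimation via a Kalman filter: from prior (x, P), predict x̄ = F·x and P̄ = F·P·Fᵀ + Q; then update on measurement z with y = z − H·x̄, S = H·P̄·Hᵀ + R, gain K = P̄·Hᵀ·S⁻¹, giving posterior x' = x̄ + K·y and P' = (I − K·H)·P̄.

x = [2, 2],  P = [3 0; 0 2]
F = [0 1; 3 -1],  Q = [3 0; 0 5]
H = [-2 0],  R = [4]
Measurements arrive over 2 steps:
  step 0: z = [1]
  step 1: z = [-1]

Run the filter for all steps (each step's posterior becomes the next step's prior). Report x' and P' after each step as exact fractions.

step 0: x' = [-1/12, 29/6], P' = [5/6 -1/3; -1/3 100/3]
step 1: x' = [69/112, -123/112], P' = [109/112 -103/112; -103/112 1821/112]

step 0: x̄ = F·x = [2, 4]
step 0: P̄ = F·P·Fᵀ + Q = [5 -2; -2 34]
step 0: y = z − H·x̄ = [5]
step 0: S = H·P̄·Hᵀ + R = [24]
step 0: K = P̄·Hᵀ·S⁻¹ = [-5/12; 1/6]
step 0: x' = x̄ + K·y = [-1/12, 29/6]
step 0: P' = (I − K·H)·P̄ = [5/6 -1/3; -1/3 100/3]
step 1: x̄ = F·x = [29/6, -61/12]
step 1: P̄ = F·P·Fᵀ + Q = [109/3 -103/3; -103/3 287/6]
step 1: y = z − H·x̄ = [26/3]
step 1: S = H·P̄·Hᵀ + R = [448/3]
step 1: K = P̄·Hᵀ·S⁻¹ = [-109/224; 103/224]
step 1: x' = x̄ + K·y = [69/112, -123/112]
step 1: P' = (I − K·H)·P̄ = [109/112 -103/112; -103/112 1821/112]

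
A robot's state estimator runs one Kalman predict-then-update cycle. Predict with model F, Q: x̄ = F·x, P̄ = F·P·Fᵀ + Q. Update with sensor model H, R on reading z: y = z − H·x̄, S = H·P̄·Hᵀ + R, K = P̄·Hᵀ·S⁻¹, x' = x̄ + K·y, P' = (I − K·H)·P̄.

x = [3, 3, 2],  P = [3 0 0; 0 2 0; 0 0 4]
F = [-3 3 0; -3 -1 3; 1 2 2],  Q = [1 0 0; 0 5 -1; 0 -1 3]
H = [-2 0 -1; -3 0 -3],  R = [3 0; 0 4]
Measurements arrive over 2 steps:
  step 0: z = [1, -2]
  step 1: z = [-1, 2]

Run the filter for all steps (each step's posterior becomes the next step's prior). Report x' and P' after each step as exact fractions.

step 0: x' = [-42202/15469, -153161/15469, 56476/15469], P' = [43053/15469 4957/15469 -47949/15469; 4957/15469 896937/15469 -3809/15469; -47949/15469 -3809/15469 59313/15469]
step 1: x' = [1109060774/1357205263, 34620030769/1357205263, -1804639692/1357205263], P' = [1809671400/1357205263 6139333304/1357205263 -1863529356/1357205263; 6139333304/1357205263 189352408594/1357205263 -7388389432/1357205263; -1863529356/1357205263 -7388389432/1357205263 2415144732/1357205263]

step 0: x̄ = F·x = [0, -6, 13]
step 0: P̄ = F·P·Fᵀ + Q = [46 21 3; 21 70 10; 3 10 30]
step 0: y = z − H·x̄ = [14, 37]
step 0: S = H·P̄·Hᵀ + R = [229 393; 393 742]
step 0: K = P̄·Hᵀ·S⁻¹ = [-12719/15469 3672/15469; -2035/15469 -861/15469; 12195/15469 -8523/15469]
step 0: x' = x̄ + K·y = [-42202/15469, -153161/15469, 56476/15469]
step 0: P' = (I − K·H)·P̄ = [43053/15469 4957/15469 -47949/15469; 4957/15469 896937/15469 -3809/15469; -47949/15469 -3809/15469 59313/15469]
step 1: x̄ = F·x = [-332877/15469, 449195/15469, -235572/15469]
step 1: P̄ = F·P·Fᵀ + Q = [8386153/15469 -1935816/15469 5502432/15469; -1935816/15469 2811254/15469 -1488712/15469; 5502432/15469 -1488712/15469 3712020/15469]
step 1: y = z − H·x̄ = [-916795/15469, -1674409/15469]
step 1: S = H·P̄·Hᵀ + R = [59312767/15469 110974866/15469; 110974866/15469 207989209/15469]
step 1: K = P̄·Hᵀ·S⁻¹ = [-585271148/1357205263 40393467/1357205263; -1630092392/1357205263 936792096/1357205263; 437304660/1357205263 -413711532/1357205263]
step 1: x' = x̄ + K·y = [1109060774/1357205263, 34620030769/1357205263, -1804639692/1357205263]
step 1: P' = (I − K·H)·P̄ = [1809671400/1357205263 6139333304/1357205263 -1863529356/1357205263; 6139333304/1357205263 189352408594/1357205263 -7388389432/1357205263; -1863529356/1357205263 -7388389432/1357205263 2415144732/1357205263]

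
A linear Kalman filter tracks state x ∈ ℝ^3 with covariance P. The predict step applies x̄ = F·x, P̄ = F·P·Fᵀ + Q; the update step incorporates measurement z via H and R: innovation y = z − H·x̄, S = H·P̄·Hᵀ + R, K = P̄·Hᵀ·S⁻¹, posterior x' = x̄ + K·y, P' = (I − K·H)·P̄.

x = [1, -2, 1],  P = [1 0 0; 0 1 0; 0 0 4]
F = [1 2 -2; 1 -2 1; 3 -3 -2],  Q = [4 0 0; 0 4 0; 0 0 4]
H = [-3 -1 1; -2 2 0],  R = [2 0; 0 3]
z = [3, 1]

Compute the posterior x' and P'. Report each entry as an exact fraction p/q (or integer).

x' = [37/28, 163/84, 125/14]
P' = [61/28 53/28 113/14; 53/28 979/420 323/42; 113/14 323/42 227/7]

x̄ = F·x = [-5, 6, 7]
P̄ = F·P·Fᵀ + Q = [25 -11 13; -11 13 1; 13 1 38]
y = z − H·x̄ = [-13, -21]
S = H·P̄·Hᵀ + R = [132 144; 144 243]
K = P̄·Hᵀ·S⁻¹ = [-5/28 -4/21; -67/420 92/315; 11/42 -16/63]
x' = x̄ + K·y = [37/28, 163/84, 125/14]
P' = (I − K·H)·P̄ = [61/28 53/28 113/14; 53/28 979/420 323/42; 113/14 323/42 227/7]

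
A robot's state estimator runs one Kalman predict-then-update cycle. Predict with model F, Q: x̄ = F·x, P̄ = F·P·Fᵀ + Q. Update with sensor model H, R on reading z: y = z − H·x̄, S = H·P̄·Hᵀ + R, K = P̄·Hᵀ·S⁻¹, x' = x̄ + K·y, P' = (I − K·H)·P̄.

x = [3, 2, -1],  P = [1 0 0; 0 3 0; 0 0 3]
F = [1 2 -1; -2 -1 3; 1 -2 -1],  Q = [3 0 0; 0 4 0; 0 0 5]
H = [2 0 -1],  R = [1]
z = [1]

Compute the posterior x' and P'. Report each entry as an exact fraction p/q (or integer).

x' = [35/13, -199/26, 111/26]
P' = [177/65 -438/65 331/65; -438/65 4099/130 -1723/130; 331/65 -1723/130 1361/130]

x̄ = F·x = [8, -11, 0]
P̄ = F·P·Fᵀ + Q = [19 -17 -8; -17 38 -5; -8 -5 21]
y = z − H·x̄ = [-15]
S = H·P̄·Hᵀ + R = [130]
K = P̄·Hᵀ·S⁻¹ = [23/65; -29/130; -37/130]
x' = x̄ + K·y = [35/13, -199/26, 111/26]
P' = (I − K·H)·P̄ = [177/65 -438/65 331/65; -438/65 4099/130 -1723/130; 331/65 -1723/130 1361/130]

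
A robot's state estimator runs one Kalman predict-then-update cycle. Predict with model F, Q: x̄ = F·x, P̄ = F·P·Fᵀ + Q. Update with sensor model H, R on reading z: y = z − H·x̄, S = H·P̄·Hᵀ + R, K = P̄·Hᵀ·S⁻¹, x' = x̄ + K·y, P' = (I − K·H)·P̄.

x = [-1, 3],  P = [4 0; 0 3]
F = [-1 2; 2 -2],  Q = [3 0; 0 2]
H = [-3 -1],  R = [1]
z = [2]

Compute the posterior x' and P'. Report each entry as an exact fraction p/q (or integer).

x̄ = F·x = [7, -8]
P̄ = F·P·Fᵀ + Q = [19 -20; -20 30]
y = z − H·x̄ = [15]
S = H·P̄·Hᵀ + R = [82]
K = P̄·Hᵀ·S⁻¹ = [-37/82; 15/41]
x' = x̄ + K·y = [19/82, -103/41]
P' = (I − K·H)·P̄ = [189/82 -265/41; -265/41 780/41]

x' = [19/82, -103/41]
P' = [189/82 -265/41; -265/41 780/41]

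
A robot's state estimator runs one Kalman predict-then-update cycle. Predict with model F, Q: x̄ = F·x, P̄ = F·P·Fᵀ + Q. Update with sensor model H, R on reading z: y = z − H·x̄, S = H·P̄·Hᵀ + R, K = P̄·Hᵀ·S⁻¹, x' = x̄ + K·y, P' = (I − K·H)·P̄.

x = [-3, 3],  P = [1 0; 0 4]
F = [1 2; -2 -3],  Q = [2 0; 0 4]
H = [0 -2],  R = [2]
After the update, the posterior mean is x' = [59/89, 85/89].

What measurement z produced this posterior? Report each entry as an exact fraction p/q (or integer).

x̄ = F·x = [3, -3]
P̄ = F·P·Fᵀ + Q = [19 -26; -26 44]
S = H·P̄·Hᵀ + R = [178]
K = P̄·Hᵀ·S⁻¹ = [26/89; -44/89]
x' − x̄ = [-208/89, 352/89] = K·y
y = (KᵀK)⁻¹·Kᵀ·(x' − x̄) = [-8]
z = y + H·x̄ = [-8] + [6] = [-2]

z = [-2]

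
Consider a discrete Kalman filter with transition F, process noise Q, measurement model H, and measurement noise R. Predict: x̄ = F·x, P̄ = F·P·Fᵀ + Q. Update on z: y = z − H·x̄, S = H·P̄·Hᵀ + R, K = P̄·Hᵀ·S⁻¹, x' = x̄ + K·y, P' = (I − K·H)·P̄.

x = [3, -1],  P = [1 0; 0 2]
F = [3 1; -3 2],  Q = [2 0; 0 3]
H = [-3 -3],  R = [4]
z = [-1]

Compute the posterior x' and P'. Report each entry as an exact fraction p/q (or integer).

x' = [1928/211, -1871/211]
P' = [2167/211 -2135/211; -2135/211 2195/211]

x̄ = F·x = [8, -11]
P̄ = F·P·Fᵀ + Q = [13 -5; -5 20]
y = z − H·x̄ = [-10]
S = H·P̄·Hᵀ + R = [211]
K = P̄·Hᵀ·S⁻¹ = [-24/211; -45/211]
x' = x̄ + K·y = [1928/211, -1871/211]
P' = (I − K·H)·P̄ = [2167/211 -2135/211; -2135/211 2195/211]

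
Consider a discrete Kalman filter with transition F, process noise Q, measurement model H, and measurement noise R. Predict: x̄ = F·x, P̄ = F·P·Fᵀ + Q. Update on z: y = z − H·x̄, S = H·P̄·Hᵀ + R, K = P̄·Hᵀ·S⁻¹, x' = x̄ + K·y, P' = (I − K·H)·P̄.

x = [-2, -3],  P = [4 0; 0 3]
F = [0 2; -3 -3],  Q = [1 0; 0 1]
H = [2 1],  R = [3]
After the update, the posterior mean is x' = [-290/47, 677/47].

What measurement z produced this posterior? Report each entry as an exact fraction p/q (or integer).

z = [2]

x̄ = F·x = [-6, 15]
P̄ = F·P·Fᵀ + Q = [13 -18; -18 64]
S = H·P̄·Hᵀ + R = [47]
K = P̄·Hᵀ·S⁻¹ = [8/47; 28/47]
x' − x̄ = [-8/47, -28/47] = K·y
y = (KᵀK)⁻¹·Kᵀ·(x' − x̄) = [-1]
z = y + H·x̄ = [-1] + [3] = [2]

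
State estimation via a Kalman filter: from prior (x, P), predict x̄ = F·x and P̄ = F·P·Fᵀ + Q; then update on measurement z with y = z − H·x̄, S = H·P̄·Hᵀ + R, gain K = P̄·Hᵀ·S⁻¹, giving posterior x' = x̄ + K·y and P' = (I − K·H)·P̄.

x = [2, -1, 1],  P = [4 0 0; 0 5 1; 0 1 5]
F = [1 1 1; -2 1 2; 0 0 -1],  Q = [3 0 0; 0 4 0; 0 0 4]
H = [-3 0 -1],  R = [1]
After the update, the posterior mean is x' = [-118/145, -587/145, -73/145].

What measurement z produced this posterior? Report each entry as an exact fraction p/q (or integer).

x̄ = F·x = [2, -3, -1]
P̄ = F·P·Fᵀ + Q = [19 10 -6; 10 49 -11; -6 -11 9]
S = H·P̄·Hᵀ + R = [145]
K = P̄·Hᵀ·S⁻¹ = [-51/145; -19/145; 9/145]
x' − x̄ = [-408/145, -152/145, 72/145] = K·y
y = (KᵀK)⁻¹·Kᵀ·(x' − x̄) = [8]
z = y + H·x̄ = [8] + [-5] = [3]

z = [3]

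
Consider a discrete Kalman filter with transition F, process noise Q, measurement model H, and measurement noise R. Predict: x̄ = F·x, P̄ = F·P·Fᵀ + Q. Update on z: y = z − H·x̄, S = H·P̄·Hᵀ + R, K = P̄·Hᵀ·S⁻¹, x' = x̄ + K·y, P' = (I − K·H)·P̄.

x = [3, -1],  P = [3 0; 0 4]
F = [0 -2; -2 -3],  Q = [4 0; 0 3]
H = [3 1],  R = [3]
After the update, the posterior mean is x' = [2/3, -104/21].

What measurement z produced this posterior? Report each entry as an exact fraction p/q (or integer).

z = [-3]

x̄ = F·x = [2, -3]
P̄ = F·P·Fᵀ + Q = [20 24; 24 51]
S = H·P̄·Hᵀ + R = [378]
K = P̄·Hᵀ·S⁻¹ = [2/9; 41/126]
x' − x̄ = [-4/3, -41/21] = K·y
y = (KᵀK)⁻¹·Kᵀ·(x' − x̄) = [-6]
z = y + H·x̄ = [-6] + [3] = [-3]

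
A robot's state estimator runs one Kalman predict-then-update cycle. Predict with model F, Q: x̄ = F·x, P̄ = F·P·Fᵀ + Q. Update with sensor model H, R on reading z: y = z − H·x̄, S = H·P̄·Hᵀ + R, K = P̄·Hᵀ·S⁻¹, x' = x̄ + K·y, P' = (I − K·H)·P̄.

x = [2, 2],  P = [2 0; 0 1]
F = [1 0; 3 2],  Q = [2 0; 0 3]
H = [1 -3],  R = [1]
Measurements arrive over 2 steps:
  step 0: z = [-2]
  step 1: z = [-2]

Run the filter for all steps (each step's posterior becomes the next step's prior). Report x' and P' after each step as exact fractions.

step 0: x' = [12/97, 73/97], P' = [290/97 99/97; 99/97 89/194]
step 1: x' = [-86/509, 4999/8144], P' = [1348/509 927/1018; 927/1018 13799/32576]

step 0: x̄ = F·x = [2, 10]
step 0: P̄ = F·P·Fᵀ + Q = [4 6; 6 25]
step 0: y = z − H·x̄ = [26]
step 0: S = H·P̄·Hᵀ + R = [194]
step 0: K = P̄·Hᵀ·S⁻¹ = [-7/97; -69/194]
step 0: x' = x̄ + K·y = [12/97, 73/97]
step 0: P' = (I − K·H)·P̄ = [290/97 99/97; 99/97 89/194]
step 1: x̄ = F·x = [12/97, 182/97]
step 1: P̄ = F·P·Fᵀ + Q = [484/97 1068/97; 1068/97 4267/97]
step 1: y = z − H·x̄ = [340/97]
step 1: S = H·P̄·Hᵀ + R = [32576/97]
step 1: K = P̄·Hᵀ·S⁻¹ = [-85/1018; -11733/32576]
step 1: x' = x̄ + K·y = [-86/509, 4999/8144]
step 1: P' = (I − K·H)·P̄ = [1348/509 927/1018; 927/1018 13799/32576]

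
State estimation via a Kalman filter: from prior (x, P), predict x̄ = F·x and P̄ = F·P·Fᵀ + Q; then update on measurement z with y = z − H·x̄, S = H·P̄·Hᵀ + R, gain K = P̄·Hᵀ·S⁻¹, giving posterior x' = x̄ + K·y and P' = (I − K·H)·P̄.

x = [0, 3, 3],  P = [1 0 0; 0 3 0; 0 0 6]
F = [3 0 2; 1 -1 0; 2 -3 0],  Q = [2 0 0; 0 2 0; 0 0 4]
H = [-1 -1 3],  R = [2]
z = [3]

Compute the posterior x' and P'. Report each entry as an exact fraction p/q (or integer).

x̄ = F·x = [6, -3, -9]
P̄ = F·P·Fᵀ + Q = [35 3 6; 3 6 11; 6 11 35]
y = z − H·x̄ = [33]
S = H·P̄·Hᵀ + R = [262]
K = P̄·Hᵀ·S⁻¹ = [-10/131; 12/131; 44/131]
x' = x̄ + K·y = [456/131, 3/131, 273/131]
P' = (I − K·H)·P̄ = [4385/131 633/131 1666/131; 633/131 498/131 385/131; 1666/131 385/131 713/131]

x' = [456/131, 3/131, 273/131]
P' = [4385/131 633/131 1666/131; 633/131 498/131 385/131; 1666/131 385/131 713/131]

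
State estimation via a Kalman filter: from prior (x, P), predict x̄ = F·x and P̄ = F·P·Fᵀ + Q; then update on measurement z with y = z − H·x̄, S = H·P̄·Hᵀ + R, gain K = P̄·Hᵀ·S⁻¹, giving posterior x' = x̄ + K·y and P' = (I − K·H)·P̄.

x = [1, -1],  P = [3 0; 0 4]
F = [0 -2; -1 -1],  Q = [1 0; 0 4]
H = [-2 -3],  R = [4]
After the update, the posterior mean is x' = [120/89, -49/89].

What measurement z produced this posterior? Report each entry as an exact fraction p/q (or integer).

x̄ = F·x = [2, 0]
P̄ = F·P·Fᵀ + Q = [17 8; 8 11]
S = H·P̄·Hᵀ + R = [267]
K = P̄·Hᵀ·S⁻¹ = [-58/267; -49/267]
x' − x̄ = [-58/89, -49/89] = K·y
y = (KᵀK)⁻¹·Kᵀ·(x' − x̄) = [3]
z = y + H·x̄ = [3] + [-4] = [-1]

z = [-1]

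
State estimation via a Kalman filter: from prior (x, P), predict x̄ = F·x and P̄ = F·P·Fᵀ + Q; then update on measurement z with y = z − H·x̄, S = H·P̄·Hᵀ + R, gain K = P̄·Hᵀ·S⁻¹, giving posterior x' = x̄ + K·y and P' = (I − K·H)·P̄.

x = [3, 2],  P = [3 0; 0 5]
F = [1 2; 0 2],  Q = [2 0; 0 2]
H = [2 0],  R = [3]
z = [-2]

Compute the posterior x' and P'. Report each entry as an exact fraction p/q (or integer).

x̄ = F·x = [7, 4]
P̄ = F·P·Fᵀ + Q = [25 20; 20 22]
y = z − H·x̄ = [-16]
S = H·P̄·Hᵀ + R = [103]
K = P̄·Hᵀ·S⁻¹ = [50/103; 40/103]
x' = x̄ + K·y = [-79/103, -228/103]
P' = (I − K·H)·P̄ = [75/103 60/103; 60/103 666/103]

x' = [-79/103, -228/103]
P' = [75/103 60/103; 60/103 666/103]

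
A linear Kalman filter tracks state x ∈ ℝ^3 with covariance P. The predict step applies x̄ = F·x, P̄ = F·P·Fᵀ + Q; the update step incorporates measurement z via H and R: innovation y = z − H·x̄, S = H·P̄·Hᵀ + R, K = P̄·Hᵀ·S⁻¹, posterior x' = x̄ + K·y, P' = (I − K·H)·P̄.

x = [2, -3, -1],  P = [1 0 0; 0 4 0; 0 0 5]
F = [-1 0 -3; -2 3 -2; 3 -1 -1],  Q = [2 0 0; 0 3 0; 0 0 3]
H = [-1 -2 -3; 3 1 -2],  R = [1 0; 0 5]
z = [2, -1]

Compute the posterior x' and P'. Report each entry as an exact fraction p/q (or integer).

x' = [14705/5713, -480921/91408, 23067/11426]
P' = [37608/5713 -57358/5713 25998/5713; -57358/5713 1488687/91408 -42821/5713; 25998/5713 -42821/5713 40713/11426]

x̄ = F·x = [1, -11, 10]
P̄ = F·P·Fᵀ + Q = [48 32 12; 32 63 -8; 12 -8 21]
y = z − H·x̄ = [11, 27]
S = H·P̄·Hᵀ + R = [594 -460; -460 664]
K = P̄·Hᵀ·S⁻¹ = [-886/5713 694/5713; -2119/45704 21155/91408; -2851/11426 -1108/5713]
x' = x̄ + K·y = [14705/5713, -480921/91408, 23067/11426]
P' = (I − K·H)·P̄ = [37608/5713 -57358/5713 25998/5713; -57358/5713 1488687/91408 -42821/5713; 25998/5713 -42821/5713 40713/11426]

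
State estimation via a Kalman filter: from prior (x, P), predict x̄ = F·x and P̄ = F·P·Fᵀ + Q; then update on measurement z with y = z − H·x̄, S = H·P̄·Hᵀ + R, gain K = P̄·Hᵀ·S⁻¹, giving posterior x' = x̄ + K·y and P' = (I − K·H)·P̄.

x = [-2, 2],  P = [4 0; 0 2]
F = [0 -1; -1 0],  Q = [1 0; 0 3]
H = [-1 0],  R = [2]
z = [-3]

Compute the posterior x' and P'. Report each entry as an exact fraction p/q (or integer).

x' = [1, 2]
P' = [6/5 0; 0 7]

x̄ = F·x = [-2, 2]
P̄ = F·P·Fᵀ + Q = [3 0; 0 7]
y = z − H·x̄ = [-5]
S = H·P̄·Hᵀ + R = [5]
K = P̄·Hᵀ·S⁻¹ = [-3/5; 0]
x' = x̄ + K·y = [1, 2]
P' = (I − K·H)·P̄ = [6/5 0; 0 7]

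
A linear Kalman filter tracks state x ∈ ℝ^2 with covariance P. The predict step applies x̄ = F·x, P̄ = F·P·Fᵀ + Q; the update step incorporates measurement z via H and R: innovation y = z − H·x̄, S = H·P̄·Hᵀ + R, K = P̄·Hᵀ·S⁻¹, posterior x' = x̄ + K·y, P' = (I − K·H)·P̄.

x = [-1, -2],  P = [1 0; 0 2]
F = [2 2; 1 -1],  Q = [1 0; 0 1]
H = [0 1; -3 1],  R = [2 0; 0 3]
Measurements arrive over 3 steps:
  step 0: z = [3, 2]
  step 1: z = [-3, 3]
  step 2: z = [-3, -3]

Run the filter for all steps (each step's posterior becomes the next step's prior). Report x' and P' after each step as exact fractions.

step 0: x' = [-89/358, 316/179], P' = [159/358 69/179; 69/179 222/179]
step 1: x' = [-105192/70345, -27549/14069], P' = [55769/140690 3561/14069; 3561/14069 12120/14069]
step 2: x' = [3025185/20410891, -36329295/20410891], P' = [16119051/40821782 5198439/20410891; 5198439/20410891 17512392/20410891]

step 0: x̄ = F·x = [-6, 1]
step 0: P̄ = F·P·Fᵀ + Q = [13 -2; -2 4]
step 0: y = z − H·x̄ = [2, -17]
step 0: S = H·P̄·Hᵀ + R = [6 10; 10 136]
step 0: K = P̄·Hᵀ·S⁻¹ = [69/358 -113/358; 111/179 5/179]
step 0: x' = x̄ + K·y = [-89/358, 316/179]
step 0: P' = (I − K·H)·P̄ = [159/358 69/179; 69/179 222/179]
step 1: x̄ = F·x = [543/179, -721/358]
step 1: P̄ = F·P·Fᵀ + Q = [1937/179 -285/179; -285/179 685/358]
step 1: y = z − H·x̄ = [-353/358, 5053/358]
step 1: S = H·P̄·Hᵀ + R = [1401/358 2395/358; 2395/358 40045/358]
step 1: K = P̄·Hᵀ·S⁻¹ = [3561/28138 -43899/140690; 6060/14069 479/14069]
step 1: x' = x̄ + K·y = [-105192/70345, -27549/14069]
step 1: P' = (I − K·H)·P̄ = [55769/140690 3561/14069; 3561/14069 12120/14069]
step 2: x̄ = F·x = [-485874/70345, 32553/70345]
step 2: P̄ = F·P·Fᵀ + Q = [566723/70345 -65431/70345; -65431/70345 246439/140690]
step 2: y = z − H·x̄ = [-243588/70345, -340242/14069]
step 2: S = H·P̄·Hᵀ + R = [527819/140690 127805/28138; 127805/28138 2330939/28138]
step 2: K = P̄·Hᵀ·S⁻¹ = [5198439/40821782 -12653425/40821782; 8756196/20410891 639025/20410891]
step 2: x' = x̄ + K·y = [3025185/20410891, -36329295/20410891]
step 2: P' = (I − K·H)·P̄ = [16119051/40821782 5198439/20410891; 5198439/20410891 17512392/20410891]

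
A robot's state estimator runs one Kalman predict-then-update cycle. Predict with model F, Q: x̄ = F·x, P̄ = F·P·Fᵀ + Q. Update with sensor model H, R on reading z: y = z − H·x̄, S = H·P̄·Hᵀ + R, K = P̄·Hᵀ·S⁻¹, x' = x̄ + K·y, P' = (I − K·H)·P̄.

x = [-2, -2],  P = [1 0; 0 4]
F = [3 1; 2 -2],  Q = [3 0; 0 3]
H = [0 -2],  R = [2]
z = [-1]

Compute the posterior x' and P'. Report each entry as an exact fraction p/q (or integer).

x̄ = F·x = [-8, 0]
P̄ = F·P·Fᵀ + Q = [16 -2; -2 23]
y = z − H·x̄ = [-1]
S = H·P̄·Hᵀ + R = [94]
K = P̄·Hᵀ·S⁻¹ = [2/47; -23/47]
x' = x̄ + K·y = [-378/47, 23/47]
P' = (I − K·H)·P̄ = [744/47 -2/47; -2/47 23/47]

x' = [-378/47, 23/47]
P' = [744/47 -2/47; -2/47 23/47]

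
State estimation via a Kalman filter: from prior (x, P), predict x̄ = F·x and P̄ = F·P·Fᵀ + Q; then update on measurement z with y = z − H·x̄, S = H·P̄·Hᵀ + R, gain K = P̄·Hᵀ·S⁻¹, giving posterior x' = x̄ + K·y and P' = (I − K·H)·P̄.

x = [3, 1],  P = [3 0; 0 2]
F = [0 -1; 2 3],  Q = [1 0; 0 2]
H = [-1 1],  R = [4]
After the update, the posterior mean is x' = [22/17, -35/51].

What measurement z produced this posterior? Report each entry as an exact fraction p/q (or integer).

z = [-3]

x̄ = F·x = [-1, 9]
P̄ = F·P·Fᵀ + Q = [3 -6; -6 32]
S = H·P̄·Hᵀ + R = [51]
K = P̄·Hᵀ·S⁻¹ = [-3/17; 38/51]
x' − x̄ = [39/17, -494/51] = K·y
y = (KᵀK)⁻¹·Kᵀ·(x' − x̄) = [-13]
z = y + H·x̄ = [-13] + [10] = [-3]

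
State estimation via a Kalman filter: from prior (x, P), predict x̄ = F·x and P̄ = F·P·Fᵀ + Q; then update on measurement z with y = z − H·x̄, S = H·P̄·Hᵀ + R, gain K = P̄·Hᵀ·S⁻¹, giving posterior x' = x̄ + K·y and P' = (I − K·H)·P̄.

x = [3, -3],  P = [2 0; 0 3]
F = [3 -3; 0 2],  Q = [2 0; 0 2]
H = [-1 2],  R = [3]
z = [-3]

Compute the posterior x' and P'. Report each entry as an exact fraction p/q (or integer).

x' = [963/178, 87/89]
P' = [1477/178 307/89; 307/89 188/89]

x̄ = F·x = [18, -6]
P̄ = F·P·Fᵀ + Q = [47 -18; -18 14]
y = z − H·x̄ = [27]
S = H·P̄·Hᵀ + R = [178]
K = P̄·Hᵀ·S⁻¹ = [-83/178; 23/89]
x' = x̄ + K·y = [963/178, 87/89]
P' = (I − K·H)·P̄ = [1477/178 307/89; 307/89 188/89]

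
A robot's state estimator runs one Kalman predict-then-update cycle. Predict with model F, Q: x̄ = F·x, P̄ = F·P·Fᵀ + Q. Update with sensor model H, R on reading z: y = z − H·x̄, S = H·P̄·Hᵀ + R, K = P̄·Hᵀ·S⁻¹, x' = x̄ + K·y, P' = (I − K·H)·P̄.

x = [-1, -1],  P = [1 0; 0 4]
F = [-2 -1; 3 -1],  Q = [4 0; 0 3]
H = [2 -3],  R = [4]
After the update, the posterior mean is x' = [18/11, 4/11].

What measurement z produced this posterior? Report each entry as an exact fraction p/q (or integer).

x̄ = F·x = [3, -2]
P̄ = F·P·Fᵀ + Q = [12 -2; -2 16]
S = H·P̄·Hᵀ + R = [220]
K = P̄·Hᵀ·S⁻¹ = [3/22; -13/55]
x' − x̄ = [-15/11, 26/11] = K·y
y = (KᵀK)⁻¹·Kᵀ·(x' − x̄) = [-10]
z = y + H·x̄ = [-10] + [12] = [2]

z = [2]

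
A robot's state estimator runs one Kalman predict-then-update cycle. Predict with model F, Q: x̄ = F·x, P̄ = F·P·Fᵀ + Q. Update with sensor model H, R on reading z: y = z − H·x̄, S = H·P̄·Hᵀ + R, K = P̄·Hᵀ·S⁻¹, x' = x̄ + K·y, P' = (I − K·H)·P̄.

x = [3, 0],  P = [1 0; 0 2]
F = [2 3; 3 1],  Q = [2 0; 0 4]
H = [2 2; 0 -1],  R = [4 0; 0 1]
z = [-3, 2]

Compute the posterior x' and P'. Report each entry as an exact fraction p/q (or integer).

x' = [-144/295, -663/590]
P' = [456/295 -204/295; -204/295 231/295]

x̄ = F·x = [6, 9]
P̄ = F·P·Fᵀ + Q = [24 12; 12 15]
y = z − H·x̄ = [-33, 11]
S = H·P̄·Hᵀ + R = [256 -54; -54 16]
K = P̄·Hᵀ·S⁻¹ = [126/295 204/295; 27/590 -231/295]
x' = x̄ + K·y = [-144/295, -663/590]
P' = (I − K·H)·P̄ = [456/295 -204/295; -204/295 231/295]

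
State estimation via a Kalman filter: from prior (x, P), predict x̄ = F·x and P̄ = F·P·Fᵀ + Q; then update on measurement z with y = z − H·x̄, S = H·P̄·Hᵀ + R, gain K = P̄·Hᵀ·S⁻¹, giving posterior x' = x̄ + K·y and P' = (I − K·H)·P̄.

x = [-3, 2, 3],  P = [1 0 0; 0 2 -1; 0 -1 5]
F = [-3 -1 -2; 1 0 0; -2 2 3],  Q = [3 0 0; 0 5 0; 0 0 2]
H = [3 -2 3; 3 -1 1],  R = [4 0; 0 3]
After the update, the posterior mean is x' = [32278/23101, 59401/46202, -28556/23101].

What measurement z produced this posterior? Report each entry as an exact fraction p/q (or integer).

x̄ = F·x = [1, -3, 19]
P̄ = F·P·Fᵀ + Q = [30 -3 -21; -3 6 -2; -21 -2 47]
S = H·P̄·Hᵀ + R = [403 208; 208 222]
K = P̄·Hᵀ·S⁻¹ = [-3825/23101 852/1777; -1229/23101 -95/3554; 10558/23101 -873/1777]
x' − x̄ = [9177/23101, 198007/46202, -467475/23101] = K·y
y = (KᵀK)⁻¹·Kᵀ·(x' − x̄) = [-69, -23]
z = y + H·x̄ = [-69, -23] + [66, 25] = [-3, 2]

z = [-3, 2]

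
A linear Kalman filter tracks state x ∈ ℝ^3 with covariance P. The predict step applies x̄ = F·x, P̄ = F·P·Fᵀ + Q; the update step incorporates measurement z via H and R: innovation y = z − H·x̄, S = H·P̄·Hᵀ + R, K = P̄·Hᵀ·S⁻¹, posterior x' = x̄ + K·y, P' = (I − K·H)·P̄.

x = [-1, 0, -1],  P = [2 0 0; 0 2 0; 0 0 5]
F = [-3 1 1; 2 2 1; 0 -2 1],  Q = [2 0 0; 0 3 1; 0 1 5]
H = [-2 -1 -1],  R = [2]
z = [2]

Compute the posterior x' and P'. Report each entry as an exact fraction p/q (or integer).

x' = [44/35, -113/35, -44/35]
P' = [269/35 -313/35 -199/35; -313/35 776/35 -142/35; -199/35 -142/35 549/35]

x̄ = F·x = [2, -3, -1]
P̄ = F·P·Fᵀ + Q = [27 -3 1; -3 24 -2; 1 -2 18]
y = z − H·x̄ = [2]
S = H·P̄·Hᵀ + R = [140]
K = P̄·Hᵀ·S⁻¹ = [-13/35; -4/35; -9/70]
x' = x̄ + K·y = [44/35, -113/35, -44/35]
P' = (I − K·H)·P̄ = [269/35 -313/35 -199/35; -313/35 776/35 -142/35; -199/35 -142/35 549/35]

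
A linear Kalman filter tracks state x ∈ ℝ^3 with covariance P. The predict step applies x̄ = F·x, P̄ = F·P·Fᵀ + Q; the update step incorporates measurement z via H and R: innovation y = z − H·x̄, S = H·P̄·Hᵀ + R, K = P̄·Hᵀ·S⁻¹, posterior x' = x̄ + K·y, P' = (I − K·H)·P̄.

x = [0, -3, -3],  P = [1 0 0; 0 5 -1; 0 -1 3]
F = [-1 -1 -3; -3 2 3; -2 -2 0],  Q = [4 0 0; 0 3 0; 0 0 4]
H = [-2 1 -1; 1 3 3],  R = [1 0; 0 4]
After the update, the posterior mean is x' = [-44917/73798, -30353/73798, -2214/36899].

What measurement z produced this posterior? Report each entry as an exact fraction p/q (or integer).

z = [1, -2]

x̄ = F·x = [12, -15, 6]
P̄ = F·P·Fᵀ + Q = [31 -25 6; -25 47 -8; 6 -8 28]
S = H·P̄·Hᵀ + R = [340 78; 78 452]
K = P̄·Hᵀ·S⁻¹ = [-10002/36899 -793/73798; 10071/36899 11545/73798; -6711/36899 6546/36899]
x' − x̄ = [-930493/73798, 1076617/73798, -223608/36899] = K·y
y = (KᵀK)⁻¹·Kᵀ·(x' − x̄) = [46, 13]
z = y + H·x̄ = [46, 13] + [-45, -15] = [1, -2]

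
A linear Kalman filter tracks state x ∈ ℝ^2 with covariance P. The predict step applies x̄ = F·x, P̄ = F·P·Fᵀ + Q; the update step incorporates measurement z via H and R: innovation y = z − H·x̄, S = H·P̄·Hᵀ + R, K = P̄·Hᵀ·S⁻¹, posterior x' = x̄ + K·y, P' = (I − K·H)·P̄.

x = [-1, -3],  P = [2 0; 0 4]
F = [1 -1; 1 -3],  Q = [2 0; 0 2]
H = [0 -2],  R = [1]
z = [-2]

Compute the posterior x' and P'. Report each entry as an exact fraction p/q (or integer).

x' = [-10/23, 24/23]
P' = [72/23 2/23; 2/23 40/161]

x̄ = F·x = [2, 8]
P̄ = F·P·Fᵀ + Q = [8 14; 14 40]
y = z − H·x̄ = [14]
S = H·P̄·Hᵀ + R = [161]
K = P̄·Hᵀ·S⁻¹ = [-4/23; -80/161]
x' = x̄ + K·y = [-10/23, 24/23]
P' = (I − K·H)·P̄ = [72/23 2/23; 2/23 40/161]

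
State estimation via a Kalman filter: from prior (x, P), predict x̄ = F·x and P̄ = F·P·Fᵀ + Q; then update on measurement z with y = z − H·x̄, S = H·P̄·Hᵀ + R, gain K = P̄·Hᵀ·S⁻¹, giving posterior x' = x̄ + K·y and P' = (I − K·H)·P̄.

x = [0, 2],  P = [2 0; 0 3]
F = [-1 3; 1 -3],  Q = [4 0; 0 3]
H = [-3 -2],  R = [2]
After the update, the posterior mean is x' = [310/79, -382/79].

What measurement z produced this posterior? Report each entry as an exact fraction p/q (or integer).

x̄ = F·x = [6, -6]
P̄ = F·P·Fᵀ + Q = [33 -29; -29 32]
S = H·P̄·Hᵀ + R = [79]
K = P̄·Hᵀ·S⁻¹ = [-41/79; 23/79]
x' − x̄ = [-164/79, 92/79] = K·y
y = (KᵀK)⁻¹·Kᵀ·(x' − x̄) = [4]
z = y + H·x̄ = [4] + [-6] = [-2]

z = [-2]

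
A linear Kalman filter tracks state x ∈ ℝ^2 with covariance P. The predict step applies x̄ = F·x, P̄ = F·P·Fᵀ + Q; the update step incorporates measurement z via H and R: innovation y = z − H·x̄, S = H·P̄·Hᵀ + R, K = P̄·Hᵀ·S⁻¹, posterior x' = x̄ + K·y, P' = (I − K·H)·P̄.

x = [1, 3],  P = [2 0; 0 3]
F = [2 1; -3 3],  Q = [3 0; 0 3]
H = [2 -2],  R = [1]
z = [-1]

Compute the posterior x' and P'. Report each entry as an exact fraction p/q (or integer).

x' = [1399/273, 512/91]
P' = [2666/273 883/91; 883/91 900/91]

x̄ = F·x = [5, 6]
P̄ = F·P·Fᵀ + Q = [14 -3; -3 48]
y = z − H·x̄ = [1]
S = H·P̄·Hᵀ + R = [273]
K = P̄·Hᵀ·S⁻¹ = [34/273; -34/91]
x' = x̄ + K·y = [1399/273, 512/91]
P' = (I − K·H)·P̄ = [2666/273 883/91; 883/91 900/91]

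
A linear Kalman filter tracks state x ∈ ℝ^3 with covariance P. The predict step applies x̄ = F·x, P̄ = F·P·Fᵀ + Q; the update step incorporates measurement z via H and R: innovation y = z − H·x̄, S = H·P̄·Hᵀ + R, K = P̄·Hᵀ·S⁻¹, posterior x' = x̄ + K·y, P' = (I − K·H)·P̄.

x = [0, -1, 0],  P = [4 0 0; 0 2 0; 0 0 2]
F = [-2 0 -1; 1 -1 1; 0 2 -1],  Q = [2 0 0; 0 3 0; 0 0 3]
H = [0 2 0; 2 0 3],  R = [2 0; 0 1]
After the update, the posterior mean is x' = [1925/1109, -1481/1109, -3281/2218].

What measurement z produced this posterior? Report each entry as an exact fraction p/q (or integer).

z = [-3, -1]

x̄ = F·x = [0, 1, -2]
P̄ = F·P·Fᵀ + Q = [20 -10 2; -10 11 -6; 2 -6 13]
S = H·P̄·Hᵀ + R = [46 -76; -76 222]
K = P̄·Hᵀ·S⁻¹ = [-236/1109 149/1109; 499/1109 -19/1109; 151/1109 533/2218]
x' − x̄ = [1925/1109, -2590/1109, 1155/2218] = K·y
y = (KᵀK)⁻¹·Kᵀ·(x' − x̄) = [-5, 5]
z = y + H·x̄ = [-5, 5] + [2, -6] = [-3, -1]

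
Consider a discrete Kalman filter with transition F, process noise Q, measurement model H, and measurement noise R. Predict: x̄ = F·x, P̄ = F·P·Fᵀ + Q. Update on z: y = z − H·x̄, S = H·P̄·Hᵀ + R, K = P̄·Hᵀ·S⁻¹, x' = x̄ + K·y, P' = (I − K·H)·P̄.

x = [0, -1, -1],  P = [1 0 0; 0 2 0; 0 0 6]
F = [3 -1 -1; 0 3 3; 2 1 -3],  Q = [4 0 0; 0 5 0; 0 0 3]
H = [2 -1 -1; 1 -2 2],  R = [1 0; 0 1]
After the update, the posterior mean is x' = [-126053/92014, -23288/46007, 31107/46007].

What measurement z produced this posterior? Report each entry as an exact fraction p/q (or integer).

z = [-3, 1]

x̄ = F·x = [2, -6, 2]
P̄ = F·P·Fᵀ + Q = [21 -24 22; -24 77 -48; 22 -48 63]
S = H·P̄·Hᵀ + R = [137 256; 256 1150]
K = P̄·Hᵀ·S⁻¹ = [10836/46007 4217/92014; -9203/46007 -8913/46007; -14557/46007 13002/46007]
x' − x̄ = [-310081/92014, 252754/46007, -60907/46007] = K·y
y = (KᵀK)⁻¹·Kᵀ·(x' − x̄) = [-11, -17]
z = y + H·x̄ = [-11, -17] + [8, 18] = [-3, 1]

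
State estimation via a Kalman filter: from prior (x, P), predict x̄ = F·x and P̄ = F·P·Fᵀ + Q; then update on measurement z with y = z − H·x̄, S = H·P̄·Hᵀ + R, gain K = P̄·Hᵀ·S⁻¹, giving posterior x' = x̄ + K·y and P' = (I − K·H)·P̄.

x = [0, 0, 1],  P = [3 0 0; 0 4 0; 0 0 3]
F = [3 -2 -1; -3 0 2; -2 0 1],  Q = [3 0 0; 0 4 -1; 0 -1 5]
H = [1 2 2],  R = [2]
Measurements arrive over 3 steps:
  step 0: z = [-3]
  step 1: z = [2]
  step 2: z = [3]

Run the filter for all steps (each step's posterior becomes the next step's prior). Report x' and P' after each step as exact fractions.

step 0: x' = [201/271, -250/271, -249/271], P' = [9798/271 -3102/271 -1856/271; -3102/271 1852/271 -202/271; -1856/271 -202/271 1195/271]
step 1: x' = [8382/23893, 17397/47786, 43565/95572], P' = [5375398/71679 -523746/23893 -1149904/71679; -523746/23893 459655/47786 170741/95572; -1149904/71679 170741/95572 3740033/573432]
step 2: x' = [-30616391/15231173, 24624424/15231173, 13516961/15231173], P' = [188248339178/2513143545 -55187964154/2513143545 -13381775544/837714515; -55187964154/2513143545 24250731002/2513143545 1491473127/837714515; -13381775544/837714515 1491473127/837714515 5442544856/837714515]

step 0: x̄ = F·x = [-1, 2, 1]
step 0: P̄ = F·P·Fᵀ + Q = [49 -33 -21; -33 43 23; -21 23 20]
step 0: y = z − H·x̄ = [-8]
step 0: S = H·P̄·Hᵀ + R = [271]
step 0: K = P̄·Hᵀ·S⁻¹ = [-59/271; 99/271; 65/271]
step 0: x' = x̄ + K·y = [201/271, -250/271, -249/271]
step 0: P' = (I − K·H)·P̄ = [9798/271 -3102/271 -1856/271; -3102/271 1852/271 -202/271; -1856/271 -202/271 1195/271]
step 1: x̄ = F·x = [1352/271, -1101/271, -651/271]
step 1: P̄ = F·P·Fᵀ + Q = [145150/271 -125080/271 -81267/271; -125080/271 116318/271 73899/271; -81267/271 73899/271 49166/271]
step 1: y = z − H·x̄ = [2694/271]
step 1: S = H·P̄·Hᵀ + R = [573432/271]
step 1: K = P̄·Hᵀ·S⁻¹ = [-33443/71679; 42559/95572; 164863/573432]
step 1: x' = x̄ + K·y = [8382/23893, 17397/47786, 43565/95572]
step 1: P' = (I − K·H)·P̄ = [5375398/71679 -523746/23893 -1149904/71679; -523746/23893 459655/47786 170741/95572; -1149904/71679 170741/95572 3740033/573432]
step 2: x̄ = F·x = [-12569/95572, -6727/47786, -23491/95572]
step 2: P̄ = F·P·Fᵀ + Q = [624684449/573432 -278409509/286716 -120027935/191144; -278409509/286716 128668325/143358 54886727/95572; -120027935/191144 54886727/95572 71805619/191144]
step 2: y = z − H·x̄ = [373175/95572]
step 2: S = H·P̄·Hᵀ + R = [837714515/191144]
step 2: K = P̄·Hᵀ·S⁻¹ = [-403040399/837714515; 377056102/837714515; 243130211/837714515]
step 2: x' = x̄ + K·y = [-30616391/15231173, 24624424/15231173, 13516961/15231173]
step 2: P' = (I − K·H)·P̄ = [188248339178/2513143545 -55187964154/2513143545 -13381775544/837714515; -55187964154/2513143545 24250731002/2513143545 1491473127/837714515; -13381775544/837714515 1491473127/837714515 5442544856/837714515]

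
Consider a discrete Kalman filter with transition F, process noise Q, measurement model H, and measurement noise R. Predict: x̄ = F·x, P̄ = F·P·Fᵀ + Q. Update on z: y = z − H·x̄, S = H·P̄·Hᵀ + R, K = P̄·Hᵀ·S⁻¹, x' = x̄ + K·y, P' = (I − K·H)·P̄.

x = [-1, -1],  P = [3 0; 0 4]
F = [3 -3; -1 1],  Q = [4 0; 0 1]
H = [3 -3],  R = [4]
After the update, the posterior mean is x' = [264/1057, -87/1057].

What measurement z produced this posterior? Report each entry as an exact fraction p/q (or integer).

x̄ = F·x = [0, 0]
P̄ = F·P·Fᵀ + Q = [67 -21; -21 8]
S = H·P̄·Hᵀ + R = [1057]
K = P̄·Hᵀ·S⁻¹ = [264/1057; -87/1057]
x' − x̄ = [264/1057, -87/1057] = K·y
y = (KᵀK)⁻¹·Kᵀ·(x' − x̄) = [1]
z = y + H·x̄ = [1] + [0] = [1]

z = [1]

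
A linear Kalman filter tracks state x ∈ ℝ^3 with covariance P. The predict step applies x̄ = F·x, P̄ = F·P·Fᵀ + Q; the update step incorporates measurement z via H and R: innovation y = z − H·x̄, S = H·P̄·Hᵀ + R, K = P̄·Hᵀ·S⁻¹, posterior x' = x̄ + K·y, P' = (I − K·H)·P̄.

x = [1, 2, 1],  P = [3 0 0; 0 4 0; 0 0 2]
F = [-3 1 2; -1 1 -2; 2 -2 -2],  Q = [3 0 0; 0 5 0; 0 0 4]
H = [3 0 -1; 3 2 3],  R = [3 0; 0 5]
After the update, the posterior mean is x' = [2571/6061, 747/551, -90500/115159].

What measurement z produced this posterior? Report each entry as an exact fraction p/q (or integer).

z = [2, 2]

x̄ = F·x = [1, -1, -4]
P̄ = F·P·Fᵀ + Q = [42 5 -34; 5 20 -6; -34 -6 40]
S = H·P̄·Hᵀ + R = [625 96; 96 199]
K = P̄·Hᵀ·S⁻¹ = [1504/6061 310/6061; 3/551 101/551; -28834/115159 17382/115159]
x' − x̄ = [-3490/6061, 1298/551, 370136/115159] = K·y
y = (KᵀK)⁻¹·Kᵀ·(x' − x̄) = [-5, 13]
z = y + H·x̄ = [-5, 13] + [7, -11] = [2, 2]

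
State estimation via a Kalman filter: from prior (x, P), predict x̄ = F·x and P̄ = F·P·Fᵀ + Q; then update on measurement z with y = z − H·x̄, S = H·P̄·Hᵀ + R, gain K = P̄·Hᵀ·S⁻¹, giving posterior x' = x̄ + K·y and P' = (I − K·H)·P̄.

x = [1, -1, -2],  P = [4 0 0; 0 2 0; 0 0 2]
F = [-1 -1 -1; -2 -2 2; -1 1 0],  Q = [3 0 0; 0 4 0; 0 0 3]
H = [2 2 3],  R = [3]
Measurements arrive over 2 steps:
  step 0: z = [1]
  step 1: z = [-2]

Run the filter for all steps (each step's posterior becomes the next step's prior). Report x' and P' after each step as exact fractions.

step 0: x' = [325/102, -133/102, -129/136], P' = [319/51 -142/51 -75/34; -142/51 586/51 -189/34; -75/34 -189/34 717/136]
step 1: x' = [19703/93148, 152057/46574, -210998/69861], P' = [320601/93148 106899/46574 -87985/23287; 106899/46574 1075329/23287 -744090/23287; -87985/23287 -744090/23287 1668314/69861]

step 0: x̄ = F·x = [2, -4, -2]
step 0: P̄ = F·P·Fᵀ + Q = [11 8 2; 8 36 4; 2 4 9]
step 0: y = z − H·x̄ = [11]
step 0: S = H·P̄·Hᵀ + R = [408]
step 0: K = P̄·Hᵀ·S⁻¹ = [11/102; 25/102; 13/136]
step 0: x' = x̄ + K·y = [325/102, -133/102, -129/136]
step 0: P' = (I − K·H)·P̄ = [319/51 -142/51 -75/34; -142/51 586/51 -189/34; -75/34 -189/34 717/136]
step 1: x̄ = F·x = [-127/136, -385/68, -229/51]
step 1: P̄ = F·P·Fᵀ + Q = [669/136 939/68 -32/17; 939/68 4621/34 -292/17; -32/17 -292/17 1342/51]
step 1: y = z − H·x̄ = [1677/68]
step 1: S = H·P̄·Hᵀ + R = [23287/34]
step 1: K = P̄·Hᵀ·S⁻¹ = [2163/46574; 8429/23287; 1388/23287]
step 1: x' = x̄ + K·y = [19703/93148, 152057/46574, -210998/69861]
step 1: P' = (I − K·H)·P̄ = [320601/93148 106899/46574 -87985/23287; 106899/46574 1075329/23287 -744090/23287; -87985/23287 -744090/23287 1668314/69861]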